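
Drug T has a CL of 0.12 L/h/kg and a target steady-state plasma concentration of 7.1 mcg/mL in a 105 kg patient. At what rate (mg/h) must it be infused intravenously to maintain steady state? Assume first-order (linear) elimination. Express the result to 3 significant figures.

CL = 0.12 L/h/kg × 105 kg = 12.60 L/h
R₀ = 12.60 × 7.1 = 89.46 mg/h

89.5 mg/h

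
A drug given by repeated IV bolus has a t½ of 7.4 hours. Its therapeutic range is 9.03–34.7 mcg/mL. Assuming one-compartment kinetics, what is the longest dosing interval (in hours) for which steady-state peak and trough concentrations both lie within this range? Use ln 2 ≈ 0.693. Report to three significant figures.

k = 0.693 / t½ = 0.693 / 7.4 = 0.09365 h⁻¹
Between IV bolus doses, concentration decays as C = C₀·e^(−kτ), so C_peak/C_trough = e^(kτ).
τ_max = ln(C_peak/C_trough) / k = ln(34.7/9.03) / 0.09365 = 1.346 / 0.09365 = 14.37 h

14.4 h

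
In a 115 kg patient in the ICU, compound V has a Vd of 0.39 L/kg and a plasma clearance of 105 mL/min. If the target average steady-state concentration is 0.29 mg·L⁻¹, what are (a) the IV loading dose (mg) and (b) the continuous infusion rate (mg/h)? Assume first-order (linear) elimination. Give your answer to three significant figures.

(a) 13.0 mg; (b) 1.83 mg/h

Vd(total) = 115 kg × 0.39 L/kg = 44.85 L
Loading dose = Vd × C = 44.85 × 0.29 = 13.01 mg
Convert clearance: 105 mL/min × 60 min/h ÷ 1000 mL/L = 6.300 L/h
Maintenance infusion rate = CL × Css = 6.300 × 0.29 = 1.827 mg/h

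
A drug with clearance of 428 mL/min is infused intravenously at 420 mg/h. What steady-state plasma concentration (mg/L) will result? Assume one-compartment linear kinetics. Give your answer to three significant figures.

16.4 mg/L

CL = 428 mL/min = 428 × 0.06 = 25.68 L/h
Css = rate / CL = 420 / 25.68 = 16.36 mg/L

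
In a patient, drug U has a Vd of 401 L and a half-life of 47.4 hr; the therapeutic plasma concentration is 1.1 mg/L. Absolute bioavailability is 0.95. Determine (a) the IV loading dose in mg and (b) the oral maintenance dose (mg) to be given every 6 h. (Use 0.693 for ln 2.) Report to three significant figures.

(a) 441 mg; (b) 40.7 mg

LD = Vd × C = 401.0 × 1.1 = 441.1 mg
CL = 0.693 × Vd / t½ = 0.693 × 401.0 / 47.4 = 5.863 L/h
D = CL × Css × τ / F = 5.863 × 1.1 × 6 / 0.95 = 40.73 mg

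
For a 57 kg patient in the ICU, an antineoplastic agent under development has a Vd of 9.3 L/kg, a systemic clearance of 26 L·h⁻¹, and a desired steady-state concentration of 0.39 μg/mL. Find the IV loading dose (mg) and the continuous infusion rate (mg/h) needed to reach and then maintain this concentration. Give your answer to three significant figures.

(a) 207 mg; (b) 10.1 mg/h

Total Vd = 9.3 × 57 = 530.1 L
Loading: fill Vd to C_target → 530.1 L × 0.39 mg/L = 206.7 mg
Infusion rate = 26.00 L/h × 0.39 mg/L = 10.14 mg/h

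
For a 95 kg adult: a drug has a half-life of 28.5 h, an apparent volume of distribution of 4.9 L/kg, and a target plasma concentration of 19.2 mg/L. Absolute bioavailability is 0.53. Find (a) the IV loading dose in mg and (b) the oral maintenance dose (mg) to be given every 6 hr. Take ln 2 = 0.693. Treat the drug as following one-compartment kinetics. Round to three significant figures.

Vd(total) = 95 kg × 4.9 L/kg = 465.5 L
LD = Vd × C = 465.5 × 19.2 = 8938 mg
CL = 0.693 × Vd / t½ = 0.693 × 465.5 / 28.5 = 11.32 L/h
D = CL × Css × τ / F = 11.32 × 19.2 × 6 / 0.53 = 2460 mg

(a) 8940 mg; (b) 2460 mg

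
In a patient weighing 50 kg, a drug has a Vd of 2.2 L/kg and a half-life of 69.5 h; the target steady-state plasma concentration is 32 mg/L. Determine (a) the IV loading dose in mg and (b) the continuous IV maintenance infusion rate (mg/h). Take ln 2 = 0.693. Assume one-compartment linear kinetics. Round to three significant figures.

Vd = 2.2 L/kg × 50 kg = 110.0 L
LD = Vd × C = 110.0 × 32 = 3520 mg
CL = 0.693 × Vd / t½ = 0.693 × 110.0 / 69.5 = 1.097 L/h
Infusion rate = CL × Css = 1.097 × 32 = 35.10 mg/h

(a) 3520 mg; (b) 35.1 mg/h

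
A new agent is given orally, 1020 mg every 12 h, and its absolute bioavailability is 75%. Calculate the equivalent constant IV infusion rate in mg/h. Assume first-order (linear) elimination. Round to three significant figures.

Equivalent systemic input: infusion rate = F·D/τ.
Rate = 0.75 × 1020 / 12 = 63.75 mg/h

63.8 mg/h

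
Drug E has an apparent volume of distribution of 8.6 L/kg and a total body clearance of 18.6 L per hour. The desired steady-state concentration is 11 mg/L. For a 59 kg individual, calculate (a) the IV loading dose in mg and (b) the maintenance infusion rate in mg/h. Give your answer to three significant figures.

Vd(total) = 59 kg × 8.6 L/kg = 507.4 L
Loading dose = Vd × C = 507.4 × 11 = 5581 mg
Maintenance: replace elimination → rate = CL × Css = 18.60 × 11 = 204.6 mg/h

(a) 5580 mg; (b) 205 mg/h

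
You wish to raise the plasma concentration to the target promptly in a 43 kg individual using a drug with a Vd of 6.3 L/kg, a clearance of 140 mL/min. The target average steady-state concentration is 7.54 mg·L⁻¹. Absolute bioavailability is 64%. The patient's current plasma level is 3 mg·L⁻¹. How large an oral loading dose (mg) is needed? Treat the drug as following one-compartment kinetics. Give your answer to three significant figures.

1920 mg

Total Vd = 6.3 × 43 = 270.9 L
Concentration deficit ΔC = 7.54 − 3 = 4.540 mg/L
LD = Vd × ΔC / F = 270.9 × 4.540 / 0.64 = 1922 mg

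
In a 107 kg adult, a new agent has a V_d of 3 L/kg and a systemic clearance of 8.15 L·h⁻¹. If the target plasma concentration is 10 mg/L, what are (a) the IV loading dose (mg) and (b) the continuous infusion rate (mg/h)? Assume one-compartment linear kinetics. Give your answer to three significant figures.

Vd = 3 L/kg × 107 kg = 321.0 L
Loading: fill Vd to C_target → 321.0 L × 10 mg/L = 3210 mg
Maintenance infusion rate = CL × Css = 8.150 × 10 = 81.50 mg/h

(a) 3210 mg; (b) 81.5 mg/h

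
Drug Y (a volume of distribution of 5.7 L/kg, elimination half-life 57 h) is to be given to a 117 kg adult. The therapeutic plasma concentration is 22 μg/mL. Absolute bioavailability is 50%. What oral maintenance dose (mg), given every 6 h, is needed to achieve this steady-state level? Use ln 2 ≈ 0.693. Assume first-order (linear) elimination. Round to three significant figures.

2140 mg

Vd = 5.7 L/kg × 117 kg = 666.9 L
k = 0.693/57 = 0.01216 h⁻¹, so CL = k·Vd = 0.01216 × 666.9 = 8.110 L/h
D = CL × Css × τ / F = 8.110 × 22 × 6 / 0.5 = 2141 mg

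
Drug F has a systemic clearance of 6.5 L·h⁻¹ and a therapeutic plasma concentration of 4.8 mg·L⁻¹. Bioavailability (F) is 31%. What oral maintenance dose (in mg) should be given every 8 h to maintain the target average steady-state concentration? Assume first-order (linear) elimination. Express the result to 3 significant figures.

At steady state, dose per interval replaces the amount cleared in that interval: F·D/τ = CL·Css.
D = CL × Css × τ / F = 6.500 × 4.8 × 8 / 0.31 = 805.2 mg

805 mg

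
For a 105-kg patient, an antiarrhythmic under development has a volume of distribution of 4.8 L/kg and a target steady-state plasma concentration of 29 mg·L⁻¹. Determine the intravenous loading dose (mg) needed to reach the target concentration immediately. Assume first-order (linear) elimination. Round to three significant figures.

Vd(total) = 105 kg × 4.8 L/kg = 504.0 L
The loading dose fills Vd to the target concentration.
LD = Vd × C = 504.0 × 29.00 = 14620 mg

14600 mg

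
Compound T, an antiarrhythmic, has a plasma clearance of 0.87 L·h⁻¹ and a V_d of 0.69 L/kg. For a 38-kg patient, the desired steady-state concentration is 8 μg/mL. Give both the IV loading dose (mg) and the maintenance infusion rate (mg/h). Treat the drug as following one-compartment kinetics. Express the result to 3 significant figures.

Vd = 0.69 L/kg × 38 kg = 26.22 L
LD = Vd · C_target = 26.22 × 8 = 209.8 mg
Maintenance infusion rate = CL × Css = 0.8700 × 8 = 6.960 mg/h

(a) 210 mg; (b) 6.96 mg/h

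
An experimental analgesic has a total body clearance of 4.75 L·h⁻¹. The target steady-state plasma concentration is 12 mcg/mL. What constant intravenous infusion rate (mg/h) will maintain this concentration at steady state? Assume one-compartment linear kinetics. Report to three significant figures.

57.0 mg/h

Infusion rate = CL · Css = 4.750 L/h × 12 mg/L = 57.00 mg/h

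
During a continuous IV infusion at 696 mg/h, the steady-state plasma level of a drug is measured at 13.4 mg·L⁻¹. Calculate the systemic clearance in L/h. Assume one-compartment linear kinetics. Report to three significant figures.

51.9 L/h

At steady state, infusion rate = CL × Css, so CL = rate / Css.
CL = 696 / 13.4 = 51.94 L/h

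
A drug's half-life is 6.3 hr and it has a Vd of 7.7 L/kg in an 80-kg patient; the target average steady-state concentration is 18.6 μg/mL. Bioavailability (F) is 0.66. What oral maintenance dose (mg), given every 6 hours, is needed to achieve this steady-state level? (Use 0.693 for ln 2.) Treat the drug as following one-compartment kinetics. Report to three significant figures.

11500 mg

Vd = 7.7 L/kg × 80 kg = 616.0 L
k = 0.693/6.3 = 0.1100 h⁻¹, so CL = k·Vd = 0.1100 × 616.0 = 67.76 L/h
D = CL × Css × τ / F = 67.76 × 18.6 × 6 / 0.66 = 11460 mg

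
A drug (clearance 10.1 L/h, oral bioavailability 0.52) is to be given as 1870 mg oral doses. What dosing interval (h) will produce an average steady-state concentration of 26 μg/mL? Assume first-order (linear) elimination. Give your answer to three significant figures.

3.70 h

F·D/τ = CL·Css → τ = F·D / (CL·Css).
τ = 0.52 × 1870 / (10.1 × 26) = 3.703 h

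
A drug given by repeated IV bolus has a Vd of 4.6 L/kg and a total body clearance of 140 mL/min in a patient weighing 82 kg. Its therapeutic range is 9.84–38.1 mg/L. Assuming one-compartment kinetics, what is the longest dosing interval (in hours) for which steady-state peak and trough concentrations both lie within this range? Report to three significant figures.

60.8 h

Vd(total) = 82 kg × 4.6 L/kg = 377.2 L
CL = 140 mL/min × 60/1000 = 8.400 L/h
k = CL / Vd = 8.400 / 377.2 = 0.02227 h⁻¹
Between IV bolus doses, concentration decays as C = C₀·e^(−kτ), so C_peak/C_trough = e^(kτ).
τ_max = ln(C_peak/C_trough) / k = ln(38.1/9.84) / 0.02227 = 1.354 / 0.02227 = 60.80 h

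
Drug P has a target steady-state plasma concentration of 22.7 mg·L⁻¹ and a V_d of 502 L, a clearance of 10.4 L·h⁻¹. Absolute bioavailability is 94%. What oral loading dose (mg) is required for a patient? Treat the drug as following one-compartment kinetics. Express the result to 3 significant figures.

12100 mg

LD = Vd × C / F = 502.0 × 22.70 / 0.94 = 12120 mg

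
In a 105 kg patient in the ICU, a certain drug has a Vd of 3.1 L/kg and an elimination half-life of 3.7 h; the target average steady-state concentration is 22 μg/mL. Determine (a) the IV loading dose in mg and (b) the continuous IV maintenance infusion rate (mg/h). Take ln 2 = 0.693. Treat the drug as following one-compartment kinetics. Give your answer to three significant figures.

(a) 7160 mg; (b) 1340 mg/h

Vd = 3.1 L/kg × 105 kg = 325.5 L
LD = Vd × C = 325.5 × 22 = 7161 mg
CL = 0.693 × Vd / t½ = 0.693 × 325.5 / 3.7 = 60.97 L/h
Infusion rate = CL × Css = 60.97 × 22 = 1341 mg/h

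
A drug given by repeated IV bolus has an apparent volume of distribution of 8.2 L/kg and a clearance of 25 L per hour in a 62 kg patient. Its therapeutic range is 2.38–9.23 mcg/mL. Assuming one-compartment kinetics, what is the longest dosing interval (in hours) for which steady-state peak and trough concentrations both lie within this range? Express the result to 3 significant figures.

27.6 h

Vd = 8.2 L/kg × 62 kg = 508.4 L
k = CL / Vd = 25.00 / 508.4 = 0.04917 h⁻¹
Between IV bolus doses, concentration decays as C = C₀·e^(−kτ), so C_peak/C_trough = e^(kτ).
τ_max = ln(C_peak/C_trough) / k = ln(9.23/2.38) / 0.04917 = 1.355 / 0.04917 = 27.56 h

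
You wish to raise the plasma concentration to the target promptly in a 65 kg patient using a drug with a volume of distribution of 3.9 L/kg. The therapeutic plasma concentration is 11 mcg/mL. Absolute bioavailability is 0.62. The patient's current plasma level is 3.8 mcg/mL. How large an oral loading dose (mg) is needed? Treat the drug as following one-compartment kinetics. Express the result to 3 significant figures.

Vd = 3.9 L/kg × 65 kg = 253.5 L
Concentration deficit ΔC = 11 − 3.8 = 7.200 mg/L
LD = Vd × ΔC / F = 253.5 × 7.200 / 0.62 = 2944 mg

2940 mg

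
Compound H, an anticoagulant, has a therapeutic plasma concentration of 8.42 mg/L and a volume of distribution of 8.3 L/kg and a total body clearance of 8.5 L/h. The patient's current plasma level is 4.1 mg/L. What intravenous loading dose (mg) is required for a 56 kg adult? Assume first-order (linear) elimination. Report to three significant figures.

Vd = 8.3 L/kg × 56 kg = 464.8 L
Concentration deficit ΔC = 8.42 − 4.1 = 4.320 mg/L
LD = Vd × ΔC = 464.8 × 4.320 = 2008 mg

2010 mg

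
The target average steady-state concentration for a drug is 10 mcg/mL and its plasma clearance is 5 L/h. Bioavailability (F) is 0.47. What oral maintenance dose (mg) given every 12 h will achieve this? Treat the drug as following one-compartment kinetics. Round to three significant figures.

D = CL × Css × τ / F = 5.000 × 10 × 12 / 0.47 = 1277 mg

1280 mg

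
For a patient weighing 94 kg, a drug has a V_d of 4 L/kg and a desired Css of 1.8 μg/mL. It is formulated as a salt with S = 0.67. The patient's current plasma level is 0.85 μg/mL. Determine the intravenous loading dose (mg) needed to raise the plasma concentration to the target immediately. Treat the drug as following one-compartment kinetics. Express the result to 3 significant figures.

533 mg

Total Vd = 4 × 94 = 376.0 L
The loading dose fills Vd to the target concentration.
Concentration deficit ΔC = 1.8 − 0.85 = 0.9500 mg/L
LD = Vd × ΔC / S = 376.0 × 0.9500 / 0.67 = 533.1 mg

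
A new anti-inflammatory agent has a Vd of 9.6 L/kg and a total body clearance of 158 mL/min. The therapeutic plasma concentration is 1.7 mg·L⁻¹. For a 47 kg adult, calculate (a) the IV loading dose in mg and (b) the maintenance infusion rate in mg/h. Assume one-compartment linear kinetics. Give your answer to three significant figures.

(a) 767 mg; (b) 16.1 mg/h

Vd = 9.6 L/kg × 47 kg = 451.2 L
Loading: fill Vd to C_target → 451.2 L × 1.7 mg/L = 767.0 mg
Convert clearance: 158 mL/min × 60 min/h ÷ 1000 mL/L = 9.480 L/h
Maintenance infusion rate = CL × Css = 9.480 × 1.7 = 16.12 mg/h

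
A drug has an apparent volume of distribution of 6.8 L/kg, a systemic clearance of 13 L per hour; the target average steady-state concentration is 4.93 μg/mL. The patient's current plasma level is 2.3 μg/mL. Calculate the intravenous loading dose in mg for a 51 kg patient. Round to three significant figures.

Total Vd = 6.8 × 51 = 346.8 L
The loading dose fills Vd to the target concentration.
Concentration deficit ΔC = 4.93 − 2.3 = 2.630 mg/L
LD = Vd × ΔC = 346.8 × 2.630 = 912.1 mg

912 mg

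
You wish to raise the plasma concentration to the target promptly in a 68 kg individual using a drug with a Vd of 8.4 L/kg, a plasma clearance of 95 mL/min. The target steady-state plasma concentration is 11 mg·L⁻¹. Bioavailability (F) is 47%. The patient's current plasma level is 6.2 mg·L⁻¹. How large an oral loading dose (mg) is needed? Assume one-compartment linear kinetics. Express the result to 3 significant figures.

Total Vd = 8.4 × 68 = 571.2 L
Concentration deficit ΔC = 11 − 6.2 = 4.800 mg/L
LD = Vd × ΔC / F = 571.2 × 4.800 / 0.47 = 5834 mg

5830 mg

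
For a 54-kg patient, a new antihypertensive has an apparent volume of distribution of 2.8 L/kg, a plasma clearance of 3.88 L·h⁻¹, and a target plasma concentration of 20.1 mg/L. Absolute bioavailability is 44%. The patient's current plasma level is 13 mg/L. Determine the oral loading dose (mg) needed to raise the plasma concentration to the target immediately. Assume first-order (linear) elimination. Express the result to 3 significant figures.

2440 mg

Vd = 2.8 L/kg × 54 kg = 151.2 L
Concentration deficit ΔC = 20.1 − 13 = 7.100 mg/L
LD = Vd × ΔC / F = 151.2 × 7.100 / 0.44 = 2440 mg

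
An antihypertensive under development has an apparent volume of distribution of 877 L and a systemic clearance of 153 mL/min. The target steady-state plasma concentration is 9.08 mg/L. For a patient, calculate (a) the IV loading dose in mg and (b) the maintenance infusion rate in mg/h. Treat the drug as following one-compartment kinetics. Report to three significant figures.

Loading dose = Vd × C = 877.0 × 9.08 = 7963 mg
CL = 153 mL/min × 60/1000 = 9.180 L/h
Maintenance infusion rate = CL × Css = 9.180 × 9.08 = 83.35 mg/h

(a) 7960 mg; (b) 83.4 mg/h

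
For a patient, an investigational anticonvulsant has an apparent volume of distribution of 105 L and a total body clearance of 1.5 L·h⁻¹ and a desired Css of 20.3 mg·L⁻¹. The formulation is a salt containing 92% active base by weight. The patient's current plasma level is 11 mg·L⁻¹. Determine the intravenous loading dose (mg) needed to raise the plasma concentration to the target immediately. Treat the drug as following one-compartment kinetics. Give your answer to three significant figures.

Loading dose depends on Vd (not clearance): it fills the distribution volume.
Concentration deficit ΔC = 20.3 − 11 = 9.300 mg/L
LD = Vd × ΔC / S = 105.0 × 9.300 / 0.92 = 1061 mg

1060 mg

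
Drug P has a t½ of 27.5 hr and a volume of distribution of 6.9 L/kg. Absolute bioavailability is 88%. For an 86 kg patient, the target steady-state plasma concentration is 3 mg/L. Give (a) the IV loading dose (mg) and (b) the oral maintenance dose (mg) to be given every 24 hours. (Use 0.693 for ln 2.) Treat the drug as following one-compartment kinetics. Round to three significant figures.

Vd(total) = 86 kg × 6.9 L/kg = 593.4 L
LD = Vd × C = 593.4 × 3 = 1780 mg
CL = 0.693 × Vd / t½ = 0.693 × 593.4 / 27.5 = 14.95 L/h
D = CL × Css × τ / F = 14.95 × 3 × 24 / 0.88 = 1223 mg

(a) 1780 mg; (b) 1220 mg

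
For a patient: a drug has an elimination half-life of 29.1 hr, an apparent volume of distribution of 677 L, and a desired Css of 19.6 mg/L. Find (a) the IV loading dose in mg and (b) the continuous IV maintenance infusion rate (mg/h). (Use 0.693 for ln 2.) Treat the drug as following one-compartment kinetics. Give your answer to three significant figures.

LD = Vd × C = 677.0 × 19.6 = 13270 mg
CL = 0.693 × Vd / t½ = 0.693 × 677.0 / 29.1 = 16.12 L/h
Infusion rate = CL × Css = 16.12 × 19.6 = 316.0 mg/h

(a) 13300 mg; (b) 316 mg/h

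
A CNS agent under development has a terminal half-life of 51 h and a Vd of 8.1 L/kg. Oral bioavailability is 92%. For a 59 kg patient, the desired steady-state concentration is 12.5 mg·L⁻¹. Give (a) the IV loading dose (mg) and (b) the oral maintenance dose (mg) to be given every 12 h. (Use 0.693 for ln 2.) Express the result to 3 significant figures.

(a) 5970 mg; (b) 1060 mg

Total Vd = 8.1 × 59 = 477.9 L
LD = Vd × C = 477.9 × 12.5 = 5974 mg
CL = 0.693 × Vd / t½ = 0.693 × 477.9 / 51 = 6.494 L/h
D = CL × Css × τ / F = 6.494 × 12.5 × 12 / 0.92 = 1059 mg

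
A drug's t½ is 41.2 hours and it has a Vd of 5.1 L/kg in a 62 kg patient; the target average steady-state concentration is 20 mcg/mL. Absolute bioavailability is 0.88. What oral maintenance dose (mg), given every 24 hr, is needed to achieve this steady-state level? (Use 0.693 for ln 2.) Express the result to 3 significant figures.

2900 mg

Total Vd = 5.1 × 62 = 316.2 L
CL = ln 2 · Vd / t½ = 0.693 × 316.2 / 41.2 = 5.319 L/h
D = CL × Css × τ / F = 5.319 × 20 × 24 / 0.88 = 2901 mg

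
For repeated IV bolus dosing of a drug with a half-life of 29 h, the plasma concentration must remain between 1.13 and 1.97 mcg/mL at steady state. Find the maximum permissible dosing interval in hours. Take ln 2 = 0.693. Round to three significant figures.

k = 0.693 / t½ = 0.693 / 29 = 0.02390 h⁻¹
Between IV bolus doses, concentration decays as C = C₀·e^(−kτ), so C_peak/C_trough = e^(kτ).
τ_max = ln(C_peak/C_trough) / k = ln(1.97/1.13) / 0.02390 = 0.5558 / 0.02390 = 23.26 h

23.3 h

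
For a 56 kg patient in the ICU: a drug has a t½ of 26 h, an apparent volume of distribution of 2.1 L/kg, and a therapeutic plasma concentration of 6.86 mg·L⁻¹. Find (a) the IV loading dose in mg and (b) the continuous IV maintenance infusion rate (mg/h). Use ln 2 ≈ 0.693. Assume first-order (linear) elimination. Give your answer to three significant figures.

Vd(total) = 56 kg × 2.1 L/kg = 117.6 L
LD = Vd × C = 117.6 × 6.86 = 806.7 mg
CL = 0.693 × Vd / t½ = 0.693 × 117.6 / 26 = 3.134 L/h
Infusion rate = CL × Css = 3.134 × 6.86 = 21.50 mg/h

(a) 807 mg; (b) 21.5 mg/h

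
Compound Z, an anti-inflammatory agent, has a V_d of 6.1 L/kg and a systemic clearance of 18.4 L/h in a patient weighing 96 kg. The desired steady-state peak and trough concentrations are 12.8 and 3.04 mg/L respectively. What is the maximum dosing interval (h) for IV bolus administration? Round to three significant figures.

45.8 h

Vd = 6.1 L/kg × 96 kg = 585.6 L
k = CL / Vd = 18.40 / 585.6 = 0.03142 h⁻¹
Between IV bolus doses, concentration decays as C = C₀·e^(−kτ), so C_peak/C_trough = e^(kτ).
τ_max = ln(C_peak/C_trough) / k = ln(12.8/3.04) / 0.03142 = 1.438 / 0.03142 = 45.77 h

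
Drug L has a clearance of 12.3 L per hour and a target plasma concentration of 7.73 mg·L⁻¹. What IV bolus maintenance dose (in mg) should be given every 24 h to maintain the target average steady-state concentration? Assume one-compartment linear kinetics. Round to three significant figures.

2280 mg

D = CL × Css × τ = 12.30 × 7.73 × 24 = 2282 mg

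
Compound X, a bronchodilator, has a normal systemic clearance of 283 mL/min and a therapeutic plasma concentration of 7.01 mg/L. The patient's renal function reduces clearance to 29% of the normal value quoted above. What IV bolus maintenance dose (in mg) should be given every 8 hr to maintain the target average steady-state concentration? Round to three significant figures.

CL = 283 mL/min × 60/1000 = 16.98 L/h
Patient clearance = 0.29 × 16.98 = 4.924 L/h
At steady state, dose per interval replaces the amount cleared in that interval: D/τ = CL·Css.
D = CL × Css × τ = 4.924 × 7.01 × 8 = 276.1 mg

276 mg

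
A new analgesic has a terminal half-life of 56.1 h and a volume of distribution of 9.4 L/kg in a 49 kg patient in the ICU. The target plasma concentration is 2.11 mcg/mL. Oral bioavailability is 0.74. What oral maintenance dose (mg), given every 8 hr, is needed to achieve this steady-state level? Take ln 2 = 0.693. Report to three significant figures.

130 mg

Total Vd = 9.4 × 49 = 460.6 L
k = 0.693/56.1 = 0.01235 h⁻¹, so CL = k·Vd = 0.01235 × 460.6 = 5.688 L/h
D = CL × Css × τ / F = 5.688 × 2.11 × 8 / 0.74 = 129.7 mg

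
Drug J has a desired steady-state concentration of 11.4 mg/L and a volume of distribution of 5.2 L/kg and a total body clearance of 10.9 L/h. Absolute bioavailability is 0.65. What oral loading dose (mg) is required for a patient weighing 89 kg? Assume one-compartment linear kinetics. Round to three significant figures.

Total Vd = 5.2 × 89 = 462.8 L
The loading dose fills Vd to the target concentration; clearance is irrelevant here.
LD = Vd × C / F = 462.8 × 11.40 / 0.65 = 8117 mg

8120 mg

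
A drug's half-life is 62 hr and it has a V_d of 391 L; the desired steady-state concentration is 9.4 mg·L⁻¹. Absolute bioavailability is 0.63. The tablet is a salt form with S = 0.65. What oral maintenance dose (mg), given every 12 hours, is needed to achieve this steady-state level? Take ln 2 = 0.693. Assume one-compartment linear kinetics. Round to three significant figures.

1200 mg

CL = ln 2 · Vd / t½ = 0.693 × 391.0 / 62 = 4.370 L/h
D = CL × Css × τ / F / S = 4.370 × 9.4 × 12 / 0.63 / 0.65 = 1204 mg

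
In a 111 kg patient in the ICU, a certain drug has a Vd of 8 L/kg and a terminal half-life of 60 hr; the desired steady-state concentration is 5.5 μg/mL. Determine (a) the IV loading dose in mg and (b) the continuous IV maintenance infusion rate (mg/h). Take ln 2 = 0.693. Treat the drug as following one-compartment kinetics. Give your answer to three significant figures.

(a) 4880 mg; (b) 56.4 mg/h

Vd(total) = 111 kg × 8 L/kg = 888.0 L
LD = Vd × C = 888.0 × 5.5 = 4884 mg
CL = 0.693 × Vd / t½ = 0.693 × 888.0 / 60 = 10.26 L/h
Infusion rate = CL × Css = 10.26 × 5.5 = 56.43 mg/h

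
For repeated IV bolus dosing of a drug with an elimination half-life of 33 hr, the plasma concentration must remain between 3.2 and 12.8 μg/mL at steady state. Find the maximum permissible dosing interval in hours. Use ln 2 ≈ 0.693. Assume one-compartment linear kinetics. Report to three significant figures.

k = 0.693 / t½ = 0.693 / 33 = 0.02100 h⁻¹
Between IV bolus doses, concentration decays as C = C₀·e^(−kτ), so C_peak/C_trough = e^(kτ).
τ_max = ln(C_peak/C_trough) / k = ln(12.8/3.2) / 0.02100 = 1.386 / 0.02100 = 66.00 h

66.0 h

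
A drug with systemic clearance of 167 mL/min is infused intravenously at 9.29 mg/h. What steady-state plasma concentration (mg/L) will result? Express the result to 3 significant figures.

CL = 167 mL/min = 167 × 0.06 = 10.02 L/h
Css = rate / CL = 9.29 / 10.02 = 0.9271 mg/L

0.927 mg/L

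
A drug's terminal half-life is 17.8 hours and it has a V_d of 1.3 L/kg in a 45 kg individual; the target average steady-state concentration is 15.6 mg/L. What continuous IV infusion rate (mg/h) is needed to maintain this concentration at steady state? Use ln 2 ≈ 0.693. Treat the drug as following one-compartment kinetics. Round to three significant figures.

Vd = 1.3 L/kg × 45 kg = 58.50 L
CL = 0.693 × Vd / t½ = 0.693 × 58.50 / 17.8 = 2.278 L/h
Infusion rate = CL × Css = 2.278 × 15.6 = 35.54 mg/h

35.5 mg/h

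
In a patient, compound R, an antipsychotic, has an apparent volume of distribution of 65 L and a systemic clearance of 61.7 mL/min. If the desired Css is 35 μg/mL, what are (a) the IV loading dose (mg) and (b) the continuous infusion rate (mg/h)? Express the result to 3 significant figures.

(a) 2280 mg; (b) 130 mg/h

Loading dose = Vd × C = 65.00 × 35 = 2275 mg
CL = 61.7 mL/min = 61.7 × 0.06 = 3.702 L/h
Maintenance: replace elimination → rate = CL × Css = 3.702 × 35 = 129.6 mg/h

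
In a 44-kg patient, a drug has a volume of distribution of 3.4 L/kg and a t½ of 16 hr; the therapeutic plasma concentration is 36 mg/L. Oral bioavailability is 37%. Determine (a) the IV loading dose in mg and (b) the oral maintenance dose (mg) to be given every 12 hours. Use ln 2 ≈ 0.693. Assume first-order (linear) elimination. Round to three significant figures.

Vd(total) = 44 kg × 3.4 L/kg = 149.6 L
LD = Vd × C = 149.6 × 36 = 5386 mg
CL = 0.693 × Vd / t½ = 0.693 × 149.6 / 16 = 6.480 L/h
D = CL × Css × τ / F = 6.480 × 36 × 12 / 0.37 = 7566 mg

(a) 5390 mg; (b) 7570 mg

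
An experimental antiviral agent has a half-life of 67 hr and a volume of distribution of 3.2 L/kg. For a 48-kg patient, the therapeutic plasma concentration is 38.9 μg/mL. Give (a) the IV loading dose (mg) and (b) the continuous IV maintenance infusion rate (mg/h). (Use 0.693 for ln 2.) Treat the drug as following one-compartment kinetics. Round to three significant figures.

(a) 5980 mg; (b) 61.8 mg/h

Vd = 3.2 L/kg × 48 kg = 153.6 L
LD = Vd × C = 153.6 × 38.9 = 5975 mg
CL = 0.693 × Vd / t½ = 0.693 × 153.6 / 67 = 1.589 L/h
Infusion rate = CL × Css = 1.589 × 38.9 = 61.81 mg/h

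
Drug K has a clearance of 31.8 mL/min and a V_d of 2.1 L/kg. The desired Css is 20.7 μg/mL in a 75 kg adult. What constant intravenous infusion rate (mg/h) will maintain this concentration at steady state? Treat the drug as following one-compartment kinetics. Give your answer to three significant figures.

39.5 mg/h

CL = 31.8 mL/min = 31.8 × 0.06 = 1.908 L/h
At steady state, infusion rate equals elimination rate: rate in = CL × Css.
Rate = CL × Css = 1.908 × 20.7 = 39.50 mg/h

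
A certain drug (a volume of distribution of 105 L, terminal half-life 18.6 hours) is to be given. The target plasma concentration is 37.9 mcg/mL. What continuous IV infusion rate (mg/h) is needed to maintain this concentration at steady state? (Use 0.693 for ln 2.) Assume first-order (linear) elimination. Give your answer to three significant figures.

148 mg/h

CL = 0.693 × Vd / t½ = 0.693 × 105.0 / 18.6 = 3.912 L/h
Infusion rate = CL × Css = 3.912 × 37.9 = 148.3 mg/h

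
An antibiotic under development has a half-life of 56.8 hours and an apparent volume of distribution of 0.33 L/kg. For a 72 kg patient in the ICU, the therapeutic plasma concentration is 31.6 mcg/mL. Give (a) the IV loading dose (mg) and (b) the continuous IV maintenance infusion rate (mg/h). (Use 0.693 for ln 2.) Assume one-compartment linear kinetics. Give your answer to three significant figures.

(a) 751 mg; (b) 9.16 mg/h

Vd(total) = 72 kg × 0.33 L/kg = 23.76 L
LD = Vd × C = 23.76 × 31.6 = 750.8 mg
CL = 0.693 × Vd / t½ = 0.693 × 23.76 / 56.8 = 0.2899 L/h
Infusion rate = CL × Css = 0.2899 × 31.6 = 9.161 mg/h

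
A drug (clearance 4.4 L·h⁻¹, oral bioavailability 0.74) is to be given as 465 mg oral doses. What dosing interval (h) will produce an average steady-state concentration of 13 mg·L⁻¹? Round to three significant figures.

F·D/τ = CL·Css → τ = F·D / (CL·Css).
τ = 0.74 × 465 / (4.4 × 13) = 6.016 h

6.02 h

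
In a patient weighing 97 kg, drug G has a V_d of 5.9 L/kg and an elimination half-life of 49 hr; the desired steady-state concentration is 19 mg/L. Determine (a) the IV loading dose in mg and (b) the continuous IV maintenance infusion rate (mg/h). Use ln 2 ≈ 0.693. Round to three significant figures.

(a) 10900 mg; (b) 154 mg/h

Vd(total) = 97 kg × 5.9 L/kg = 572.3 L
LD = Vd × C = 572.3 × 19 = 10870 mg
CL = 0.693 × Vd / t½ = 0.693 × 572.3 / 49 = 8.094 L/h
Infusion rate = CL × Css = 8.094 × 19 = 153.8 mg/h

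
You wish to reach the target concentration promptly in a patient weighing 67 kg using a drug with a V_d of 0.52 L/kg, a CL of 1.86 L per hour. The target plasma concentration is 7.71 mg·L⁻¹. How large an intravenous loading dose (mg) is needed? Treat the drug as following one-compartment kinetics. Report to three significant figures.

269 mg

Vd = 0.52 L/kg × 67 kg = 34.84 L
The loading dose fills Vd to the target concentration.
LD = Vd × C = 34.84 × 7.710 = 268.6 mg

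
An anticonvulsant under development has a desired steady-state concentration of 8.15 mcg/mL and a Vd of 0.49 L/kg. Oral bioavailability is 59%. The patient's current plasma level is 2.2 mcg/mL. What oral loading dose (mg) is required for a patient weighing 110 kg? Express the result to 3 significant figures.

544 mg

Vd(total) = 110 kg × 0.49 L/kg = 53.90 L
Concentration deficit ΔC = 8.15 − 2.2 = 5.950 mg/L
LD = Vd × ΔC / F = 53.90 × 5.950 / 0.59 = 543.6 mg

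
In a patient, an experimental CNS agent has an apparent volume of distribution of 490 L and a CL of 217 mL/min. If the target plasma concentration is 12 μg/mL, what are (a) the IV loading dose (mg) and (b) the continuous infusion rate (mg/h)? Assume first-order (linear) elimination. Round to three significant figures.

(a) 5880 mg; (b) 156 mg/h

Loading: fill Vd to C_target → 490.0 L × 12 mg/L = 5880 mg
Convert clearance: 217 mL/min × 60 min/h ÷ 1000 mL/L = 13.02 L/h
Maintenance: replace elimination → rate = CL × Css = 13.02 × 12 = 156.2 mg/h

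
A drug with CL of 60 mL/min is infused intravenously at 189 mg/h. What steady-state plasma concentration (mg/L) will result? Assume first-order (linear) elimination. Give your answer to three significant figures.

52.5 mg/L

CL = 60 mL/min × 60/1000 = 3.600 L/h
Css = rate / CL = 189 / 3.600 = 52.50 mg/L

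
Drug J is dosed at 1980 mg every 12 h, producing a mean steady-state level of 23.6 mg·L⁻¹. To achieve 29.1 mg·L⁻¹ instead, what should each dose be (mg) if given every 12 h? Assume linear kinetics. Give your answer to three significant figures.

2440 mg

For first-order elimination, Css ∝ F·D/(CL·τ); F and CL are unchanged, so Css ∝ D/τ.
D₂ = D₁ × (Css,target / Css,current) = 1980 × 29.1/23.6 = 2441 mg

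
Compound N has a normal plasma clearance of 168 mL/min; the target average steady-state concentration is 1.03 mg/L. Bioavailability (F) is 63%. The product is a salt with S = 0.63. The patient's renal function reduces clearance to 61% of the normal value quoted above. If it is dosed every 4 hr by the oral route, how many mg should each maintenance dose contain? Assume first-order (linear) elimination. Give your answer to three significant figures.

63.8 mg

CL = 168 mL/min = 168 × 0.06 = 10.08 L/h
Patient clearance = 0.61 × 10.08 = 6.149 L/h
D = CL × Css × τ / F / S = 6.149 × 1.03 × 4 / 0.63 / 0.63 = 63.83 mg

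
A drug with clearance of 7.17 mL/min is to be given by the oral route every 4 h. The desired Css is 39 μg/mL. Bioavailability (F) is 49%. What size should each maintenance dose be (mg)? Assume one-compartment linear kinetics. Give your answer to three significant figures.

137 mg

Convert clearance: 7.17 mL/min × 60 min/h ÷ 1000 mL/L = 0.4302 L/h
At steady state, dose per interval replaces the amount cleared in that interval: F·D/τ = CL·Css.
D = CL × Css × τ / F = 0.4302 × 39 × 4 / 0.49 = 137.0 mg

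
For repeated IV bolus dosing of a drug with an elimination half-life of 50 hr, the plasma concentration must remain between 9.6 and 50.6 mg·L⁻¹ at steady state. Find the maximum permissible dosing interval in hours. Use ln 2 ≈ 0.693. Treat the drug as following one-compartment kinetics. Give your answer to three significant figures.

k = 0.693 / t½ = 0.693 / 50 = 0.01386 h⁻¹
Between IV bolus doses, concentration decays as C = C₀·e^(−kτ), so C_peak/C_trough = e^(kτ).
τ_max = ln(C_peak/C_trough) / k = ln(50.6/9.6) / 0.01386 = 1.662 / 0.01386 = 119.9 h

120 h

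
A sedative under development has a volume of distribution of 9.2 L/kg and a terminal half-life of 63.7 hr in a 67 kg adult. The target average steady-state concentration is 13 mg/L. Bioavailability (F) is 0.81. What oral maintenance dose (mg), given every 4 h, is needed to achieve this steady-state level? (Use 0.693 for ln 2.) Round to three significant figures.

431 mg

Vd = 9.2 L/kg × 67 kg = 616.4 L
k = 0.693/63.7 = 0.01088 h⁻¹, so CL = k·Vd = 0.01088 × 616.4 = 6.706 L/h
D = CL × Css × τ / F = 6.706 × 13 × 4 / 0.81 = 430.5 mg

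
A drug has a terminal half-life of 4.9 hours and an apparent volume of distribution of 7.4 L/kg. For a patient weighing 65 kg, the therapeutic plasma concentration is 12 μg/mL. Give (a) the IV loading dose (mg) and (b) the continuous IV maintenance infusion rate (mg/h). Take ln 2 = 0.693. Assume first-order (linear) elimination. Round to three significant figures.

(a) 5770 mg; (b) 816 mg/h

Vd(total) = 65 kg × 7.4 L/kg = 481.0 L
LD = Vd × C = 481.0 × 12 = 5772 mg
CL = 0.693 × Vd / t½ = 0.693 × 481.0 / 4.9 = 68.03 L/h
Infusion rate = CL × Css = 68.03 × 12 = 816.4 mg/h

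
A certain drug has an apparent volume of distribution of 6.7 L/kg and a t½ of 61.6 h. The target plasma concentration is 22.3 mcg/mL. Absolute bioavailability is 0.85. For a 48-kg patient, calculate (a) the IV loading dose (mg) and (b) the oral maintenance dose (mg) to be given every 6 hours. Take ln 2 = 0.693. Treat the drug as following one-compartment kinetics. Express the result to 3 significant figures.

(a) 7170 mg; (b) 570 mg

Vd = 6.7 L/kg × 48 kg = 321.6 L
LD = Vd × C = 321.6 × 22.3 = 7172 mg
CL = 0.693 × Vd / t½ = 0.693 × 321.6 / 61.6 = 3.618 L/h
D = CL × Css × τ / F = 3.618 × 22.3 × 6 / 0.85 = 569.5 mg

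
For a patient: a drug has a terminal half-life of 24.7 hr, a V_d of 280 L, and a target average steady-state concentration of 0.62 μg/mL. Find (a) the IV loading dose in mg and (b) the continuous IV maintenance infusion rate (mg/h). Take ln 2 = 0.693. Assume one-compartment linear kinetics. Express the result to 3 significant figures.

(a) 174 mg; (b) 4.87 mg/h

LD = Vd × C = 280.0 × 0.62 = 173.6 mg
CL = 0.693 × Vd / t½ = 0.693 × 280.0 / 24.7 = 7.856 L/h
Infusion rate = CL × Css = 7.856 × 0.62 = 4.871 mg/h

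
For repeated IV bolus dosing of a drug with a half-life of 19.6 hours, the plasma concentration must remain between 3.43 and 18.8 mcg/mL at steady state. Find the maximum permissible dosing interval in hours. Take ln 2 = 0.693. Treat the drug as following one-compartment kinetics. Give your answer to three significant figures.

48.1 h

k = 0.693 / t½ = 0.693 / 19.6 = 0.03536 h⁻¹
Between IV bolus doses, concentration decays as C = C₀·e^(−kτ), so C_peak/C_trough = e^(kτ).
τ_max = ln(C_peak/C_trough) / k = ln(18.8/3.43) / 0.03536 = 1.701 / 0.03536 = 48.11 h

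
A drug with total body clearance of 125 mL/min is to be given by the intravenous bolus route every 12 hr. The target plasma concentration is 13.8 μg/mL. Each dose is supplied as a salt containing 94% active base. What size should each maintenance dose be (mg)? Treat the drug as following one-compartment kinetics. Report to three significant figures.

CL = 125 mL/min = 125 × 0.06 = 7.500 L/h
D = CL × Css × τ / S = 7.500 × 13.8 × 12 / 0.94 = 1321 mg

1320 mg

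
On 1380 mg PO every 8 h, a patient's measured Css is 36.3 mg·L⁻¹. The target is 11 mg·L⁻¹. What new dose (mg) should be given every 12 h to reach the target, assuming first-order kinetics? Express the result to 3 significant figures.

627 mg

For first-order elimination, Css ∝ F·D/(CL·τ); F and CL are unchanged, so Css ∝ D/τ.
D₂ = D₁ × (Css,target / Css,current) × (τ₂/τ₁) = 1380 × (11/36.3) × (12/8) = 627.3 mg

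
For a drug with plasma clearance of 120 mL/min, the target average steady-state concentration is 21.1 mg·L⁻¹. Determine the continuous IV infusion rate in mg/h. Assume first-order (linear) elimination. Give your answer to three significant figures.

152 mg/h

Convert clearance: 120 mL/min × 60 min/h ÷ 1000 mL/L = 7.200 L/h
At steady state, infusion rate equals elimination rate: rate in = CL × Css.
Rate = CL × Css = 7.200 × 21.1 = 151.9 mg/h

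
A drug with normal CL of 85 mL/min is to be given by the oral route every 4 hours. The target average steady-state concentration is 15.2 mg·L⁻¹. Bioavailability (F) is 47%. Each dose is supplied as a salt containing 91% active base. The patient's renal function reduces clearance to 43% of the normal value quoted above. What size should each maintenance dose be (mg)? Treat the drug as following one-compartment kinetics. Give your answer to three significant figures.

Convert clearance: 85 mL/min × 60 min/h ÷ 1000 mL/L = 5.100 L/h
Patient clearance = 0.43 × 5.100 = 2.193 L/h
D = CL × Css × τ / F / S = 2.193 × 15.2 × 4 / 0.47 / 0.91 = 311.7 mg

312 mg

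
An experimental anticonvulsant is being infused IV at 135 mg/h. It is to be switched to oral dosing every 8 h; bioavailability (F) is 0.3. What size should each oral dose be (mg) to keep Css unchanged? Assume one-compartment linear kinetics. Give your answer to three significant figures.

To maintain the same Css, the systemic dosing rate must be unchanged: F·D/τ = infusion rate.
D = rate × τ / F = 135 × 8 / 0.3 = 3600 mg

3600 mg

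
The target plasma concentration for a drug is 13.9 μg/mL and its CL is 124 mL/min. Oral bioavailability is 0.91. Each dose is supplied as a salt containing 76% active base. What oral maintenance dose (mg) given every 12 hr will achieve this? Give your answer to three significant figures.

1790 mg

CL = 124 mL/min = 124 × 0.06 = 7.440 L/h
D = CL × Css × τ / F / S = 7.440 × 13.9 × 12 / 0.91 / 0.76 = 1794 mg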